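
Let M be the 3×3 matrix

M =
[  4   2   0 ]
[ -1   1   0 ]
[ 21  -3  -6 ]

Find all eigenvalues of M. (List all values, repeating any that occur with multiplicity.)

Compute the characteristic polynomial p(μ) = det(μI - M).
Cofactor expansion gives p(μ) = μ^3 + μ^2 - 24μ + 36.
Since p(2) = 0, μ = 2 is a root.
Dividing by (μ - 2) leaves μ^2 + 3μ - 18.
The quadratic factors as (μ + 6)·(μ - 3).
Eigenvalues: -6, 2, 3.

-6, 2, 3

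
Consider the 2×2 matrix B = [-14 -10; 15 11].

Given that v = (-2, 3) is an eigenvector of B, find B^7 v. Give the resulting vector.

First find the eigenvalue: Bv = (-2, 3) = 1·(-2, 3), so λ = 1.
Then B^7 v = λ^7·v = 1^7·(-2, 3) = 1·(-2, 3) = (-2, 3).

(-2, 3)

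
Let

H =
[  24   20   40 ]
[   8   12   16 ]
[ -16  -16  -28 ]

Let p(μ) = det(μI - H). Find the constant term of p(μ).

p(μ) = μ^3 - 8μ^2 + 16μ.
The constant term is 0.

0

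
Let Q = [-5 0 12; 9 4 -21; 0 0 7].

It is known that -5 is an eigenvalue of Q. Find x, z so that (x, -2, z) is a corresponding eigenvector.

2, 0

We need (Q + 5I)v = 0.
Q + 5I = [[0, 0, 12], [9, 9, -21], [0, 0, 12]].
Row 1: (0)·x + (0)·-2 + (12)·z = 0
Row 2: (9)·x + (9)·-2 + (-21)·z = 0
Row 3: (0)·x + (0)·-2 + (12)·z = 0
Solving gives x = 2, z = 0.
Check: Q·(2, -2, 0) = (-10, 10, 0) = -5·(2, -2, 0).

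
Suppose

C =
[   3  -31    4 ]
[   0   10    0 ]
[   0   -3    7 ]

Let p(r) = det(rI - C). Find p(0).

-210

p(0) = det(0·I − C) = det(−C) = (−1)^3·det(C).
det(C) = 210, so p(0) = -210.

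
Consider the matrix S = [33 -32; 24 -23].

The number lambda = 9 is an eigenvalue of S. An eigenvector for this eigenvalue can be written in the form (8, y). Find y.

6

We need (S - 9I)v = 0.
S - 9I = [[24, -32], [24, -32]].
Row 1: (24)·8 + (-32)·y = 0
Row 2: (24)·8 + (-32)·y = 0
Solving gives y = 6.
Check: S·(8, 6) = (72, 54) = 9·(8, 6).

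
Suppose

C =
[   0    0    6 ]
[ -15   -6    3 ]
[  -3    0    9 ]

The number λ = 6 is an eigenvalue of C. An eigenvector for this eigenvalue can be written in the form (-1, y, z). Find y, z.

We need (C - 6I)v = 0.
C - 6I = [[-6, 0, 6], [-15, -12, 3], [-3, 0, 3]].
Row 1: (-6)·-1 + (0)·y + (6)·z = 0
Row 2: (-15)·-1 + (-12)·y + (3)·z = 0
Row 3: (-3)·-1 + (0)·y + (3)·z = 0
Solving gives y = 1, z = -1.
Check: C·(-1, 1, -1) = (-6, 6, -6) = 6·(-1, 1, -1).

1, -1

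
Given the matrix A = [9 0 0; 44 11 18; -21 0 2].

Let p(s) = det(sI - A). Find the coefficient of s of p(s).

139

p(s) = s^3 - 22s^2 + 139s - 198.
The coefficient of s is 139.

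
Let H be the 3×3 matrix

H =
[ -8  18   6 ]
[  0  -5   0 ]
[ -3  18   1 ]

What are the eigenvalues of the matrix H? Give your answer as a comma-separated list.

The characteristic polynomial is p(s) = det(sI - H).
Expanding the 3×3 determinant: p(s) = s^3 + 12s^2 + 45s + 50.
Since p(-5) = 0, s = -5 is a root.
Factor out (s + 5): p(s) = (s + 5)·(s^2 + 7s + 10).
The quadratic factors as (s + 5)·(s + 2).
Eigenvalues: -5, -5, -2.

-5, -5, -2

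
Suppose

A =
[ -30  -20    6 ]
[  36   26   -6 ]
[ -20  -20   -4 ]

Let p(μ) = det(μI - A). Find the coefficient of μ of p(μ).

-44

p(μ) = μ^3 + 8μ^2 - 44μ - 240.
The coefficient of μ is -44.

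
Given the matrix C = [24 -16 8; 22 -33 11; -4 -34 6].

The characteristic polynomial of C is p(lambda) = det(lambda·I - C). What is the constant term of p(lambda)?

p(lambda) = lambda^3 + 3·lambda^2 - 88·lambda.
The constant term is 0.

0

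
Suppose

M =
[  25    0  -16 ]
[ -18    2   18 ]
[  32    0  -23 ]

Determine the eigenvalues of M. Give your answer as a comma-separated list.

Set up det(μI - M) = 0.
Expanding the 3×3 determinant: p(μ) = μ^3 - 4μ^2 - 59μ + 126.
Since p(9) = 0, μ = 9 is a root.
Dividing by (μ - 9) leaves μ^2 + 5μ - 14.
The quadratic factors as (μ + 7)·(μ - 2).
Eigenvalues: -7, 2, 9.

-7, 2, 9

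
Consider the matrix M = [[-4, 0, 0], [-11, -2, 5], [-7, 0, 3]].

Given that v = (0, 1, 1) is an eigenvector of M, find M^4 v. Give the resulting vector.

(0, 81, 81)

First find the eigenvalue: Mv = (0, 3, 3) = 3·(0, 1, 1), so λ = 3.
Then M^4 v = λ^4·v = 3^4·(0, 1, 1) = 81·(0, 1, 1) = (0, 81, 81).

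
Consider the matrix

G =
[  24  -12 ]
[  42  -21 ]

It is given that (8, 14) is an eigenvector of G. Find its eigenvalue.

3

Compute Gv: G·(8, 14) = (24, 42).
Since Gv = λv, compare component 1: 24 = λ·8, so λ = 3.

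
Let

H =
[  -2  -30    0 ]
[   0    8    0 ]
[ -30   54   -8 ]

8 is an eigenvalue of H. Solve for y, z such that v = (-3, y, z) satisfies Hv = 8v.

We need (H - 8I)v = 0.
H - 8I = [[-10, -30, 0], [0, 0, 0], [-30, 54, -16]].
Row 1: (-10)·-3 + (-30)·y + (0)·z = 0
Row 2: (0)·-3 + (0)·y + (0)·z = 0
Row 3: (-30)·-3 + (54)·y + (-16)·z = 0
Solving gives y = 1, z = 9.
Check: H·(-3, 1, 9) = (-24, 8, 72) = 8·(-3, 1, 9).

1, 9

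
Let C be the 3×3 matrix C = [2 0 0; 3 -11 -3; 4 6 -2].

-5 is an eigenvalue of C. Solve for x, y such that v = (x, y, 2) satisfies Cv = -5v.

0, -1

We need (C + 5I)v = 0.
C + 5I = [[7, 0, 0], [3, -6, -3], [4, 6, 3]].
Row 1: (7)·x + (0)·y + (0)·2 = 0
Row 2: (3)·x + (-6)·y + (-3)·2 = 0
Row 3: (4)·x + (6)·y + (3)·2 = 0
Solving gives x = 0, y = -1.
Check: C·(0, -1, 2) = (0, 5, -10) = -5·(0, -1, 2).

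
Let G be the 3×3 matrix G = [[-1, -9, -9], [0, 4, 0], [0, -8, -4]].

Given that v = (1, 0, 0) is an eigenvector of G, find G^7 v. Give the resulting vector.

First find the eigenvalue: Gv = (-1, 0, 0) = -1·(1, 0, 0), so λ = -1.
Then G^7 v = λ^7·v = (-1)^7·(1, 0, 0) = -1·(1, 0, 0) = (-1, 0, 0).

(-1, 0, 0)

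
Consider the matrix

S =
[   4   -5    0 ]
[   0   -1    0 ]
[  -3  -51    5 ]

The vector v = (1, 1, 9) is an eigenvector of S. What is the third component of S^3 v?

First find the eigenvalue: Sv = (-1, -1, -9) = -1·(1, 1, 9), so λ = -1.
Then S^3 v = λ^3·v = (-1)^3·(1, 1, 9) = -1·(1, 1, 9) = (-1, -1, -9).

-9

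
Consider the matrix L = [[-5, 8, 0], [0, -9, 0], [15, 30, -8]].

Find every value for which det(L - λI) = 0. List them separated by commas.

The characteristic polynomial is p(μ) = det(μI - L).
Cofactor expansion gives p(μ) = μ^3 + 22μ^2 + 157μ + 360.
Try μ = -5: p(-5) = 0, so -5 is a root.
Dividing by (μ + 5) leaves μ^2 + 17μ + 72.
The quadratic factors as (μ + 9)·(μ + 8).
Eigenvalues: -9, -8, -5.

-9, -8, -5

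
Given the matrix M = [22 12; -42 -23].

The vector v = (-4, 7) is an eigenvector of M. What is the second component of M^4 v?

7

First find the eigenvalue: Mv = (-4, 7) = 1·(-4, 7), so λ = 1.
Then M^4 v = λ^4·v = 1^4·(-4, 7) = 1·(-4, 7) = (-4, 7).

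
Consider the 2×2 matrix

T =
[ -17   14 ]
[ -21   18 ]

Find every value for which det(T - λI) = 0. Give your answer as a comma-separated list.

det(T - λI) = (-17 - λ)(18 - λ) - (14)·(-21) = λ^2 - λ - 12.
This factors as (λ + 3)·(λ - 4) = 0.
Eigenvalues: -3, 4.

-3, 4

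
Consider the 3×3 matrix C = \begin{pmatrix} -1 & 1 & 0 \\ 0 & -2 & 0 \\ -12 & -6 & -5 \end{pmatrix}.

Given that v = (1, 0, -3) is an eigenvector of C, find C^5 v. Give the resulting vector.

(-1, 0, 3)

First find the eigenvalue: Cv = (-1, 0, 3) = -1·(1, 0, -3), so λ = -1.
Then C^5 v = λ^5·v = (-1)^5·(1, 0, -3) = -1·(1, 0, -3) = (-1, 0, 3).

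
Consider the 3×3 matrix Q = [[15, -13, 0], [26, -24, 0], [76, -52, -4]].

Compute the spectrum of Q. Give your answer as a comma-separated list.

Compute the characteristic polynomial p(s) = det(sI - Q).
Expanding along the first row, p(s) = s^3 + 13s^2 + 14s - 88.
Rational-root test: s = 2 gives p(2) = 0.
Dividing by (s - 2) leaves s^2 + 15s + 44.
The quadratic factors as (s + 11)·(s + 4).
Eigenvalues: -11, -4, 2.

-11, -4, 2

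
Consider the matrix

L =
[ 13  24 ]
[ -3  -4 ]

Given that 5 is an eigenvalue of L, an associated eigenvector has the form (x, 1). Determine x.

We need (L - 5I)v = 0.
L - 5I = [[8, 24], [-3, -9]].
Row 1: (8)·x + (24)·1 = 0
Row 2: (-3)·x + (-9)·1 = 0
Solving gives x = -3.
Check: L·(-3, 1) = (-15, 5) = 5·(-3, 1).

-3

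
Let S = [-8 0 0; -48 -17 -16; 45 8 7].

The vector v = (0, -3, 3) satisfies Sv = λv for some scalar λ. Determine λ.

-1

Compute Sv: S·(0, -3, 3) = (0, 3, -3).
Since Sv = λv, compare component 2: 3 = λ·-3, so λ = -1.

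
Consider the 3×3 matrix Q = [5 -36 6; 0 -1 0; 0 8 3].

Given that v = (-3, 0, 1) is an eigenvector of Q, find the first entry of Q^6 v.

-2187

First find the eigenvalue: Qv = (-9, 0, 3) = 3·(-3, 0, 1), so λ = 3.
Then Q^6 v = λ^6·v = 3^6·(-3, 0, 1) = 729·(-3, 0, 1) = (-2187, 0, 729).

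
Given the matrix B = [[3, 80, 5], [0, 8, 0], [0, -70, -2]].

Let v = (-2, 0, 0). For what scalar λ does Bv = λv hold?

3

Compute Bv: B·(-2, 0, 0) = (-6, 0, 0).
Since Bv = λv, compare component 1: -6 = λ·-2, so λ = 3.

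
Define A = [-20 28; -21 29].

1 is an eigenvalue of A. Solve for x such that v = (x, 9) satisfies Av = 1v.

We need (A - 1I)v = 0.
A - 1I = [[-21, 28], [-21, 28]].
Row 1: (-21)·x + (28)·9 = 0
Row 2: (-21)·x + (28)·9 = 0
Solving gives x = 12.
Check: A·(12, 9) = (12, 9) = 1·(12, 9).

12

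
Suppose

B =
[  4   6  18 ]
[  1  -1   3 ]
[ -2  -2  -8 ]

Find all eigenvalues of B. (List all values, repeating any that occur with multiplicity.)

-2, -2, -1

Compute the characteristic polynomial p(s) = det(sI - B).
Expanding along the first row, p(s) = s^3 + 5s^2 + 8s + 4.
Try s = -2: p(-2) = 0, so -2 is a root.
Dividing by (s + 2) leaves s^2 + 3s + 2.
The quadratic factors as (s + 2)·(s + 1).
Eigenvalues: -2, -2, -1.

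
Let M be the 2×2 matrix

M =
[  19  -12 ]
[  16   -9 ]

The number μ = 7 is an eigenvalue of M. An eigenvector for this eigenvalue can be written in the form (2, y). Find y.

2

We need (M - 7I)v = 0.
M - 7I = [[12, -12], [16, -16]].
Row 1: (12)·2 + (-12)·y = 0
Row 2: (16)·2 + (-16)·y = 0
Solving gives y = 2.
Check: M·(2, 2) = (14, 14) = 7·(2, 2).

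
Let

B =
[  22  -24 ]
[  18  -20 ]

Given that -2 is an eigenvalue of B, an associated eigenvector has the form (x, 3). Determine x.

We need (B + 2I)v = 0.
B + 2I = [[24, -24], [18, -18]].
Row 1: (24)·x + (-24)·3 = 0
Row 2: (18)·x + (-18)·3 = 0
Solving gives x = 3.
Check: B·(3, 3) = (-6, -6) = -2·(3, 3).

3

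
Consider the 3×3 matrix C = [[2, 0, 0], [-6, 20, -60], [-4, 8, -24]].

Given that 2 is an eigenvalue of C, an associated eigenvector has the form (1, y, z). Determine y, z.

We need (C - 2I)v = 0.
C - 2I = [[0, 0, 0], [-6, 18, -60], [-4, 8, -26]].
Row 1: (0)·1 + (0)·y + (0)·z = 0
Row 2: (-6)·1 + (18)·y + (-60)·z = 0
Row 3: (-4)·1 + (8)·y + (-26)·z = 0
Solving gives y = 7, z = 2.
Check: C·(1, 7, 2) = (2, 14, 4) = 2·(1, 7, 2).

7, 2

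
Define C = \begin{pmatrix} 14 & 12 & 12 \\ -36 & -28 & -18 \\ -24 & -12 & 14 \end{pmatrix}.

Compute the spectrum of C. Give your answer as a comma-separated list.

Compute the characteristic polynomial p(λ) = det(λI - C).
Expanding the 3×3 determinant: p(λ) = λ^3 - 84λ + 160.
Try λ = 2: p(2) = 0, so 2 is a root.
Dividing by (λ - 2) leaves λ^2 + 2λ - 80.
The quadratic factors as (λ + 10)·(λ - 8).
Eigenvalues: -10, 2, 8.

-10, 2, 8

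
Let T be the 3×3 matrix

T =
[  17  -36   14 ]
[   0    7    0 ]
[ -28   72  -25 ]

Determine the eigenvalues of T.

-11, 3, 7

Set up det(tI - T) = 0.
Expanding the 3×3 determinant: p(t) = t^3 + t^2 - 89t + 231.
Try t = 7: p(7) = 0, so 7 is a root.
Dividing by (t - 7) leaves t^2 + 8t - 33.
The quadratic factors as (t + 11)·(t - 3).
Eigenvalues: -11, 3, 7.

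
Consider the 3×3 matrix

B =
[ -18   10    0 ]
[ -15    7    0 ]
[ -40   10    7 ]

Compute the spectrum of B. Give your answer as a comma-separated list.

Set up det(sI - B) = 0.
Expanding along the first row, p(s) = s^3 + 4s^2 - 53s - 168.
Try s = -3: p(-3) = 0, so -3 is a root.
Dividing by (s + 3) leaves s^2 + s - 56.
The quadratic factors as (s + 8)·(s - 7).
Eigenvalues: -8, -3, 7.

-8, -3, 7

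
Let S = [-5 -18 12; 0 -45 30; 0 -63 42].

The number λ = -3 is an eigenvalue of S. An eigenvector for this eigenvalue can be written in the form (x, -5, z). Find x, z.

We need (S + 3I)v = 0.
S + 3I = [[-2, -18, 12], [0, -42, 30], [0, -63, 45]].
Row 1: (-2)·x + (-18)·-5 + (12)·z = 0
Row 2: (0)·x + (-42)·-5 + (30)·z = 0
Row 3: (0)·x + (-63)·-5 + (45)·z = 0
Solving gives x = 3, z = -7.
Check: S·(3, -5, -7) = (-9, 15, 21) = -3·(3, -5, -7).

3, -7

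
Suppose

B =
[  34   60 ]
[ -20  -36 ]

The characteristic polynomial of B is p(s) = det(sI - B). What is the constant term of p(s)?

p(s) = s^2 + 2s - 24.
The constant term is -24.

-24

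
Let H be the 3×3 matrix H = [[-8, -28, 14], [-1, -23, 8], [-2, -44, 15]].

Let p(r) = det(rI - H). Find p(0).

56

p(0) = det(0·I − H) = det(−H) = (−1)^3·det(H).
det(H) = -56, so p(0) = 56.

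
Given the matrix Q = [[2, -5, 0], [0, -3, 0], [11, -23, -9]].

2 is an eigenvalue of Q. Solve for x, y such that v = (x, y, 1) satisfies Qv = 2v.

We need (Q - 2I)v = 0.
Q - 2I = [[0, -5, 0], [0, -5, 0], [11, -23, -11]].
Row 1: (0)·x + (-5)·y + (0)·1 = 0
Row 2: (0)·x + (-5)·y + (0)·1 = 0
Row 3: (11)·x + (-23)·y + (-11)·1 = 0
Solving gives x = 1, y = 0.
Check: Q·(1, 0, 1) = (2, 0, 2) = 2·(1, 0, 1).

1, 0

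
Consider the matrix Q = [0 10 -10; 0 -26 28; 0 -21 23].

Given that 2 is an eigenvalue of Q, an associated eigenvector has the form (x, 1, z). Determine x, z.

0, 1

We need (Q - 2I)v = 0.
Q - 2I = [[-2, 10, -10], [0, -28, 28], [0, -21, 21]].
Row 1: (-2)·x + (10)·1 + (-10)·z = 0
Row 2: (0)·x + (-28)·1 + (28)·z = 0
Row 3: (0)·x + (-21)·1 + (21)·z = 0
Solving gives x = 0, z = 1.
Check: Q·(0, 1, 1) = (0, 2, 2) = 2·(0, 1, 1).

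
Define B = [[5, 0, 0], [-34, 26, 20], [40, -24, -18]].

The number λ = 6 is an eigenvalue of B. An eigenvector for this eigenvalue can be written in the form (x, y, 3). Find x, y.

0, -3

We need (B - 6I)v = 0.
B - 6I = [[-1, 0, 0], [-34, 20, 20], [40, -24, -24]].
Row 1: (-1)·x + (0)·y + (0)·3 = 0
Row 2: (-34)·x + (20)·y + (20)·3 = 0
Row 3: (40)·x + (-24)·y + (-24)·3 = 0
Solving gives x = 0, y = -3.
Check: B·(0, -3, 3) = (0, -18, 18) = 6·(0, -3, 3).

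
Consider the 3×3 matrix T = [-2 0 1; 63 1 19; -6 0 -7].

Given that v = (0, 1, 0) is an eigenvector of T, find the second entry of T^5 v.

First find the eigenvalue: Tv = (0, 1, 0) = 1·(0, 1, 0), so λ = 1.
Then T^5 v = λ^5·v = 1^5·(0, 1, 0) = 1·(0, 1, 0) = (0, 1, 0).

1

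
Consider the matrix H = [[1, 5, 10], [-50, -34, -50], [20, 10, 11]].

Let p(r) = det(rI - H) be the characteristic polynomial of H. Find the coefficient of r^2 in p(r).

The coefficient of r^2 of det(rI - H) is −trace(H).
trace(H) = (1) + (-34) + (11) = -22, so the coefficient is 22.

22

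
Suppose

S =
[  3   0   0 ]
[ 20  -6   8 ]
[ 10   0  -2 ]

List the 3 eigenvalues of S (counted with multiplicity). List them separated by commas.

The characteristic polynomial is p(μ) = det(μI - S).
Expanding along the first row, p(μ) = μ^3 + 5μ^2 - 12μ - 36.
Try μ = 3: p(3) = 0, so 3 is a root.
Factor out (μ - 3): p(μ) = (μ - 3)·(μ^2 + 8μ + 12).
The quadratic factors as (μ + 6)·(μ + 2).
Eigenvalues: -6, -2, 3.

-6, -2, 3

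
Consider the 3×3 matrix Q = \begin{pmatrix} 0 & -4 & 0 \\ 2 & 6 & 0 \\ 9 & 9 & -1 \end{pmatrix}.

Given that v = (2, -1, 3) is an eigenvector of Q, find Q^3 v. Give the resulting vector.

(16, -8, 24)

First find the eigenvalue: Qv = (4, -2, 6) = 2·(2, -1, 3), so λ = 2.
Then Q^3 v = λ^3·v = 2^3·(2, -1, 3) = 8·(2, -1, 3) = (16, -8, 24).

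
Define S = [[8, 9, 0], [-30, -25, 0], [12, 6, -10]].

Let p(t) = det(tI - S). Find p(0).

700

p(0) = det(0·I − S) = det(−S) = (−1)^3·det(S).
det(S) = -700, so p(0) = 700.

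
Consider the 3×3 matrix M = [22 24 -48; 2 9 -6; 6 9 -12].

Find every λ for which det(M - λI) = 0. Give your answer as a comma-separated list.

6, 6, 7

The characteristic polynomial is p(s) = det(sI - M).
Cofactor expansion gives p(s) = s^3 - 19s^2 + 120s - 252.
Rational-root test: s = 7 gives p(7) = 0.
Factor out (s - 7): p(s) = (s - 7)·(s^2 - 12s + 36).
The quadratic factor is (s - 6)^2.
Eigenvalues: 6, 6, 7.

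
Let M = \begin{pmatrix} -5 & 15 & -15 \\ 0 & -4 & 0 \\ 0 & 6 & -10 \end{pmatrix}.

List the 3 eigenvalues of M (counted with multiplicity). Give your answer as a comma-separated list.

The characteristic polynomial is p(t) = det(tI - M).
Expanding along the first row, p(t) = t^3 + 19t^2 + 110t + 200.
Rational-root test: t = -4 gives p(-4) = 0.
Dividing by (t + 4) leaves t^2 + 15t + 50.
The quadratic factors as (t + 10)·(t + 5).
Eigenvalues: -10, -5, -4.

-10, -5, -4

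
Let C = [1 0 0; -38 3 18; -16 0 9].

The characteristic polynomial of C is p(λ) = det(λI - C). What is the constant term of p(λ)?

p(λ) = λ^3 - 13λ^2 + 39λ - 27.
The constant term is -27.

-27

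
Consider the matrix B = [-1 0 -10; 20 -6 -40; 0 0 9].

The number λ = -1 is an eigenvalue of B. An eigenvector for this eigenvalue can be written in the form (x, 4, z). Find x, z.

We need (B + 1I)v = 0.
B + 1I = [[0, 0, -10], [20, -5, -40], [0, 0, 10]].
Row 1: (0)·x + (0)·4 + (-10)·z = 0
Row 2: (20)·x + (-5)·4 + (-40)·z = 0
Row 3: (0)·x + (0)·4 + (10)·z = 0
Solving gives x = 1, z = 0.
Check: B·(1, 4, 0) = (-1, -4, 0) = -1·(1, 4, 0).

1, 0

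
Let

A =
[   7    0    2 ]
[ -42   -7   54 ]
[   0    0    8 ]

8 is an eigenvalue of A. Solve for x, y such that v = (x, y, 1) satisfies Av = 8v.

We need (A - 8I)v = 0.
A - 8I = [[-1, 0, 2], [-42, -15, 54], [0, 0, 0]].
Row 1: (-1)·x + (0)·y + (2)·1 = 0
Row 2: (-42)·x + (-15)·y + (54)·1 = 0
Row 3: (0)·x + (0)·y + (0)·1 = 0
Solving gives x = 2, y = -2.
Check: A·(2, -2, 1) = (16, -16, 8) = 8·(2, -2, 1).

2, -2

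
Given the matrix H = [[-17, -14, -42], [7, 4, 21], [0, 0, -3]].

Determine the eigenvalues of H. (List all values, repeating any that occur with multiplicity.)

The characteristic polynomial is p(t) = det(tI - H).
Expanding along the first row, p(t) = t^3 + 16t^2 + 69t + 90.
Try t = -3: p(-3) = 0, so -3 is a root.
Factor out (t + 3): p(t) = (t + 3)·(t^2 + 13t + 30).
The quadratic factors as (t + 10)·(t + 3).
Eigenvalues: -10, -3, -3.

-10, -3, -3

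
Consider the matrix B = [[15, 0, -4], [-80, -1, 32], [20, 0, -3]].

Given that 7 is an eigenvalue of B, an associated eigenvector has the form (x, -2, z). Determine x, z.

We need (B - 7I)v = 0.
B - 7I = [[8, 0, -4], [-80, -8, 32], [20, 0, -10]].
Row 1: (8)·x + (0)·-2 + (-4)·z = 0
Row 2: (-80)·x + (-8)·-2 + (32)·z = 0
Row 3: (20)·x + (0)·-2 + (-10)·z = 0
Solving gives x = 1, z = 2.
Check: B·(1, -2, 2) = (7, -14, 14) = 7·(1, -2, 2).

1, 2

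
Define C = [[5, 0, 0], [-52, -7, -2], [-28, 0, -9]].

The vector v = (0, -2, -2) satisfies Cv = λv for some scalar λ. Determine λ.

Compute Cv: C·(0, -2, -2) = (0, 18, 18).
Since Cv = λv, compare component 2: 18 = λ·-2, so λ = -9.

-9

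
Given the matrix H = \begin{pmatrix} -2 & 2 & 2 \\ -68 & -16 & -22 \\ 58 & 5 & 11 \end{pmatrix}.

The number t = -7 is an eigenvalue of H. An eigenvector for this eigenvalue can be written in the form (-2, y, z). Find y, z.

-2, 7

We need (H + 7I)v = 0.
H + 7I = [[5, 2, 2], [-68, -9, -22], [58, 5, 18]].
Row 1: (5)·-2 + (2)·y + (2)·z = 0
Row 2: (-68)·-2 + (-9)·y + (-22)·z = 0
Row 3: (58)·-2 + (5)·y + (18)·z = 0
Solving gives y = -2, z = 7.
Check: H·(-2, -2, 7) = (14, 14, -49) = -7·(-2, -2, 7).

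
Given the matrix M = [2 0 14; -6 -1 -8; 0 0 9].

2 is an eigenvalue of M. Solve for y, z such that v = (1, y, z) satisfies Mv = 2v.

-2, 0

We need (M - 2I)v = 0.
M - 2I = [[0, 0, 14], [-6, -3, -8], [0, 0, 7]].
Row 1: (0)·1 + (0)·y + (14)·z = 0
Row 2: (-6)·1 + (-3)·y + (-8)·z = 0
Row 3: (0)·1 + (0)·y + (7)·z = 0
Solving gives y = -2, z = 0.
Check: M·(1, -2, 0) = (2, -4, 0) = 2·(1, -2, 0).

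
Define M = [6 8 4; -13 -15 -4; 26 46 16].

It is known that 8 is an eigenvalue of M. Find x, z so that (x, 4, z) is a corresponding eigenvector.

-4, -10

We need (M - 8I)v = 0.
M - 8I = [[-2, 8, 4], [-13, -23, -4], [26, 46, 8]].
Row 1: (-2)·x + (8)·4 + (4)·z = 0
Row 2: (-13)·x + (-23)·4 + (-4)·z = 0
Row 3: (26)·x + (46)·4 + (8)·z = 0
Solving gives x = -4, z = -10.
Check: M·(-4, 4, -10) = (-32, 32, -80) = 8·(-4, 4, -10).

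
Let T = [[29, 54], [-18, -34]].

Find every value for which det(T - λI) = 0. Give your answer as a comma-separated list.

-7, 2

det(T - λI) = (29 - λ)(-34 - λ) - (54)·(-18) = λ^2 + 5λ - 14.
This factors as (λ + 7)·(λ - 2) = 0.
Eigenvalues: -7, 2.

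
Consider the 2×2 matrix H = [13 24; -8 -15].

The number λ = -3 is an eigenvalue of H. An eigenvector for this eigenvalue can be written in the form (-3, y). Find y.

2

We need (H + 3I)v = 0.
H + 3I = [[16, 24], [-8, -12]].
Row 1: (16)·-3 + (24)·y = 0
Row 2: (-8)·-3 + (-12)·y = 0
Solving gives y = 2.
Check: H·(-3, 2) = (9, -6) = -3·(-3, 2).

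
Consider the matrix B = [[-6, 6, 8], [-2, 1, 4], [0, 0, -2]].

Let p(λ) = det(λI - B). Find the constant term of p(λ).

p(λ) = λ^3 + 7λ^2 + 16λ + 12.
The constant term is 12.

12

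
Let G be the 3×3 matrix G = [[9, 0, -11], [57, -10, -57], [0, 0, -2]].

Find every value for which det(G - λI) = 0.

-10, -2, 9

Set up det(rI - G) = 0.
Expanding along the first row, p(r) = r^3 + 3r^2 - 88r - 180.
Rational-root test: r = -2 gives p(-2) = 0.
Factor out (r + 2): p(r) = (r + 2)·(r^2 + r - 90).
The quadratic factors as (r + 10)·(r - 9).
Eigenvalues: -10, -2, 9.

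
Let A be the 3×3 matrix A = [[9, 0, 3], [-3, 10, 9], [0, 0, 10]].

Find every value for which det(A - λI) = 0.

9, 10, 10

Set up det(rI - A) = 0.
Expanding along the first row, p(r) = r^3 - 29r^2 + 280r - 900.
Since p(10) = 0, r = 10 is a root.
Dividing by (r - 10) leaves r^2 - 19r + 90.
The quadratic factors as (r - 9)·(r - 10).
Eigenvalues: 9, 10, 10.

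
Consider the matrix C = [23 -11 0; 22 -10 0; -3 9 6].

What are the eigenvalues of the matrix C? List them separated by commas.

1, 6, 12

Compute the characteristic polynomial p(t) = det(tI - C).
Expanding along the first row, p(t) = t^3 - 19t^2 + 90t - 72.
Since p(12) = 0, t = 12 is a root.
Dividing by (t - 12) leaves t^2 - 7t + 6.
The quadratic factors as (t - 1)·(t - 6).
Eigenvalues: 1, 6, 12.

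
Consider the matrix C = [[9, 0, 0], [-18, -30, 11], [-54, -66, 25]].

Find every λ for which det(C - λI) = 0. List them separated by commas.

-8, 3, 9

The characteristic polynomial is p(μ) = det(μI - C).
Expanding along the first row, p(μ) = μ^3 - 4μ^2 - 69μ + 216.
Rational-root test: μ = 3 gives p(3) = 0.
Factor out (μ - 3): p(μ) = (μ - 3)·(μ^2 - μ - 72).
The quadratic factors as (μ + 8)·(μ - 9).
Eigenvalues: -8, 3, 9.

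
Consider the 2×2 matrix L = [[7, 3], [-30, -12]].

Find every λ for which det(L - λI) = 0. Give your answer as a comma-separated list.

det(L - rI) = (7 - r)(-12 - r) - (3)·(-30) = r^2 + 5r + 6.
This factors as (r + 3)·(r + 2) = 0.
Eigenvalues: -3, -2.

-3, -2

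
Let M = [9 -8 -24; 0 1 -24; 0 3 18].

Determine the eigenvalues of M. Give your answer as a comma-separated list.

9, 9, 10

The characteristic polynomial is p(r) = det(rI - M).
Expanding the 3×3 determinant: p(r) = r^3 - 28r^2 + 261r - 810.
Since p(9) = 0, r = 9 is a root.
Dividing by (r - 9) leaves r^2 - 19r + 90.
The quadratic factors as (r - 9)·(r - 10).
Eigenvalues: 9, 9, 10.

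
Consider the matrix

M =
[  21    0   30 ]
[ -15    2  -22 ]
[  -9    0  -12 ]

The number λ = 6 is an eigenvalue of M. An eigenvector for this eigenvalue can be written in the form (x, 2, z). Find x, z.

-2, 1

We need (M - 6I)v = 0.
M - 6I = [[15, 0, 30], [-15, -4, -22], [-9, 0, -18]].
Row 1: (15)·x + (0)·2 + (30)·z = 0
Row 2: (-15)·x + (-4)·2 + (-22)·z = 0
Row 3: (-9)·x + (0)·2 + (-18)·z = 0
Solving gives x = -2, z = 1.
Check: M·(-2, 2, 1) = (-12, 12, 6) = 6·(-2, 2, 1).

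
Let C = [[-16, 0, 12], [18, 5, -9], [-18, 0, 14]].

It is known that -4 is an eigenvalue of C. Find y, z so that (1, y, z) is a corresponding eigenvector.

-1, 1

We need (C + 4I)v = 0.
C + 4I = [[-12, 0, 12], [18, 9, -9], [-18, 0, 18]].
Row 1: (-12)·1 + (0)·y + (12)·z = 0
Row 2: (18)·1 + (9)·y + (-9)·z = 0
Row 3: (-18)·1 + (0)·y + (18)·z = 0
Solving gives y = -1, z = 1.
Check: C·(1, -1, 1) = (-4, 4, -4) = -4·(1, -1, 1).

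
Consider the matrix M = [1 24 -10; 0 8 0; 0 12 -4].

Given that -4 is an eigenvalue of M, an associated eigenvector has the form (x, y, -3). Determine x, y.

We need (M + 4I)v = 0.
M + 4I = [[5, 24, -10], [0, 12, 0], [0, 12, 0]].
Row 1: (5)·x + (24)·y + (-10)·-3 = 0
Row 2: (0)·x + (12)·y + (0)·-3 = 0
Row 3: (0)·x + (12)·y + (0)·-3 = 0
Solving gives x = -6, y = 0.
Check: M·(-6, 0, -3) = (24, 0, 12) = -4·(-6, 0, -3).

-6, 0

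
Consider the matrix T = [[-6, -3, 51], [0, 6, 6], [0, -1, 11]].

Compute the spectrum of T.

-6, 8, 9

Set up det(sI - T) = 0.
Expanding the 3×3 determinant: p(s) = s^3 - 11s^2 - 30s + 432.
Since p(-6) = 0, s = -6 is a root.
Dividing by (s + 6) leaves s^2 - 17s + 72.
The quadratic factors as (s - 8)·(s - 9).
Eigenvalues: -6, 8, 9.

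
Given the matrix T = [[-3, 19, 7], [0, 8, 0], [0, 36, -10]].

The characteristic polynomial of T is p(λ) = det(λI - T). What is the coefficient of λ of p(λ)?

-74

p(λ) = λ^3 + 5λ^2 - 74λ - 240.
The coefficient of λ is -74.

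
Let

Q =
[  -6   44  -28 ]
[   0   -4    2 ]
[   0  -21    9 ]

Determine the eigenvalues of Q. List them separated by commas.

-6, 2, 3

Set up det(λI - Q) = 0.
Cofactor expansion gives p(λ) = λ^3 + λ^2 - 24λ + 36.
Since p(2) = 0, λ = 2 is a root.
Factor out (λ - 2): p(λ) = (λ - 2)·(λ^2 + 3λ - 18).
The quadratic factors as (λ + 6)·(λ - 3).
Eigenvalues: -6, 2, 3.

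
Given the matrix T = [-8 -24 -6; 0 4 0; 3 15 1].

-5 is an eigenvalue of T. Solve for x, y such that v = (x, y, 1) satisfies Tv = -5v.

We need (T + 5I)v = 0.
T + 5I = [[-3, -24, -6], [0, 9, 0], [3, 15, 6]].
Row 1: (-3)·x + (-24)·y + (-6)·1 = 0
Row 2: (0)·x + (9)·y + (0)·1 = 0
Row 3: (3)·x + (15)·y + (6)·1 = 0
Solving gives x = -2, y = 0.
Check: T·(-2, 0, 1) = (10, 0, -5) = -5·(-2, 0, 1).

-2, 0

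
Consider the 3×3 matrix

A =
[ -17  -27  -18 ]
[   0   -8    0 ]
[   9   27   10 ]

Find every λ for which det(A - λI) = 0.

Set up det(μI - A) = 0.
Cofactor expansion gives p(μ) = μ^3 + 15μ^2 + 48μ - 64.
Rational-root test: μ = 1 gives p(1) = 0.
Dividing by (μ - 1) leaves μ^2 + 16μ + 64.
The quadratic factor is (μ + 8)^2.
Eigenvalues: -8, -8, 1.

-8, -8, 1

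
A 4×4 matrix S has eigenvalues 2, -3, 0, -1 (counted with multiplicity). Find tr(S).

-2

trace(S) is the sum of the eigenvalues: (2) + (-3) + (0) + (-1) = -2.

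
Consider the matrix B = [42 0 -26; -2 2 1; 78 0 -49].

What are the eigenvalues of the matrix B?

-10, 2, 3

The characteristic polynomial is p(λ) = det(λI - B).
Expanding the 3×3 determinant: p(λ) = λ^3 + 5λ^2 - 44λ + 60.
Since p(-10) = 0, λ = -10 is a root.
Dividing by (λ + 10) leaves λ^2 - 5λ + 6.
The quadratic factors as (λ - 2)·(λ - 3).
Eigenvalues: -10, 2, 3.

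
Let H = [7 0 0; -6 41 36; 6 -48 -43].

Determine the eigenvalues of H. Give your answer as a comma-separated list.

The characteristic polynomial is p(μ) = det(μI - H).
Expanding along the first row, p(μ) = μ^3 - 5μ^2 - 49μ + 245.
Try μ = 5: p(5) = 0, so 5 is a root.
Factor out (μ - 5): p(μ) = (μ - 5)·(μ^2 - 49).
The quadratic factors as (μ + 7)·(μ - 7).
Eigenvalues: -7, 5, 7.

-7, 5, 7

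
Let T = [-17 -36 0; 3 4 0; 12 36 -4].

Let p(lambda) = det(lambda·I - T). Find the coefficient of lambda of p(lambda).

92

p(lambda) = lambda^3 + 17·lambda^2 + 92·lambda + 160.
The coefficient of lambda is 92.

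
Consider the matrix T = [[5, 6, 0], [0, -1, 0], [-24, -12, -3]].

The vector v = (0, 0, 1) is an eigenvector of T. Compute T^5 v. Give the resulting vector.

(0, 0, -243)

First find the eigenvalue: Tv = (0, 0, -3) = -3·(0, 0, 1), so λ = -3.
Then T^5 v = λ^5·v = (-3)^5·(0, 0, 1) = -243·(0, 0, 1) = (0, 0, -243).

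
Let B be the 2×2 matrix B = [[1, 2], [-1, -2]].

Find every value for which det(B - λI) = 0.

det(B - sI) = (1 - s)(-2 - s) - (2)·(-1) = s^2 + s.
This factors as (s + 1)·s = 0.
Eigenvalues: -1, 0.

-1, 0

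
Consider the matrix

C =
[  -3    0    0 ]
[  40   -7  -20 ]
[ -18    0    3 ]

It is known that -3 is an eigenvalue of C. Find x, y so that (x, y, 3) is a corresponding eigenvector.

1, -5

We need (C + 3I)v = 0.
C + 3I = [[0, 0, 0], [40, -4, -20], [-18, 0, 6]].
Row 1: (0)·x + (0)·y + (0)·3 = 0
Row 2: (40)·x + (-4)·y + (-20)·3 = 0
Row 3: (-18)·x + (0)·y + (6)·3 = 0
Solving gives x = 1, y = -5.
Check: C·(1, -5, 3) = (-3, 15, -9) = -3·(1, -5, 3).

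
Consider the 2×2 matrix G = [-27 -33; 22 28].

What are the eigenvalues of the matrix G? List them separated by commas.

det(G - λI) = (-27 - λ)(28 - λ) - (-33)·(22) = λ^2 - λ - 30.
This factors as (λ + 5)·(λ - 6) = 0.
Eigenvalues: -5, 6.

-5, 6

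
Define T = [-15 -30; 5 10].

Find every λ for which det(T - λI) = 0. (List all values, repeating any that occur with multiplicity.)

det(T - sI) = (-15 - s)(10 - s) - (-30)·(5) = s^2 + 5s.
This factors as (s + 5)·s = 0.
Eigenvalues: -5, 0.

-5, 0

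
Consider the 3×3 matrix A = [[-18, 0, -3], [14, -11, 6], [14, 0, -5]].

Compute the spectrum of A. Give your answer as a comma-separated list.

Set up det(μI - A) = 0.
Cofactor expansion gives p(μ) = μ^3 + 34μ^2 + 385μ + 1452.
Since p(-11) = 0, μ = -11 is a root.
Factor out (μ + 11): p(μ) = (μ + 11)·(μ^2 + 23μ + 132).
The quadratic factors as (μ + 12)·(μ + 11).
Eigenvalues: -12, -11, -11.

-12, -11, -11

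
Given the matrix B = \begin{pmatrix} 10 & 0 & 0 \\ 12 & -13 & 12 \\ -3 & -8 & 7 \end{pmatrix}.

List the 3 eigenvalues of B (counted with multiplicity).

-5, -1, 10

Compute the characteristic polynomial p(λ) = det(λI - B).
Cofactor expansion gives p(λ) = λ^3 - 4λ^2 - 55λ - 50.
Since p(-5) = 0, λ = -5 is a root.
Factor out (λ + 5): p(λ) = (λ + 5)·(λ^2 - 9λ - 10).
The quadratic factors as (λ + 1)·(λ - 10).
Eigenvalues: -5, -1, 10.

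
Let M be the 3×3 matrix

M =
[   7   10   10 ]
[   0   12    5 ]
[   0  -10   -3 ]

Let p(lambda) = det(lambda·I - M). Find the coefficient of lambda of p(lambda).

77

p(lambda) = lambda^3 - 16·lambda^2 + 77·lambda - 98.
The coefficient of lambda is 77.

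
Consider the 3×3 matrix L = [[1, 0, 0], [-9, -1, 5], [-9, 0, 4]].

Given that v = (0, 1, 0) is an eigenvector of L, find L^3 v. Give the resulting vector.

First find the eigenvalue: Lv = (0, -1, 0) = -1·(0, 1, 0), so λ = -1.
Then L^3 v = λ^3·v = (-1)^3·(0, 1, 0) = -1·(0, 1, 0) = (0, -1, 0).

(0, -1, 0)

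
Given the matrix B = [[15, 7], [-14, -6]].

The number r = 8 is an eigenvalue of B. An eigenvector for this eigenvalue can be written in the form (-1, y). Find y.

We need (B - 8I)v = 0.
B - 8I = [[7, 7], [-14, -14]].
Row 1: (7)·-1 + (7)·y = 0
Row 2: (-14)·-1 + (-14)·y = 0
Solving gives y = 1.
Check: B·(-1, 1) = (-8, 8) = 8·(-1, 1).

1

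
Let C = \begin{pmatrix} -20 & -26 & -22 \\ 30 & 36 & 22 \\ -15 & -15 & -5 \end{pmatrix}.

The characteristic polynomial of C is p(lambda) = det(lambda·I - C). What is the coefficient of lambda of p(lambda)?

-20

p(lambda) = lambda^3 - 11·lambda^2 - 20·lambda + 300.
The coefficient of lambda is -20.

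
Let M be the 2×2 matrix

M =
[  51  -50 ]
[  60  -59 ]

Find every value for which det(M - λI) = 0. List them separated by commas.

det(M - μI) = (51 - μ)(-59 - μ) - (-50)·(60) = μ^2 + 8μ - 9.
This factors as (μ + 9)·(μ - 1) = 0.
Eigenvalues: -9, 1.

-9, 1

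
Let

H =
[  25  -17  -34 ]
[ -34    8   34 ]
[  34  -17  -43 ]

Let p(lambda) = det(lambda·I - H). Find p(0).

p(0) = det(0·I − H) = det(−H) = (−1)^3·det(H).
det(H) = 648, so p(0) = -648.

-648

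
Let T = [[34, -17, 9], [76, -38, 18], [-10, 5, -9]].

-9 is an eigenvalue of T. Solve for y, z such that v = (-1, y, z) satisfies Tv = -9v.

We need (T + 9I)v = 0.
T + 9I = [[43, -17, 9], [76, -29, 18], [-10, 5, 0]].
Row 1: (43)·-1 + (-17)·y + (9)·z = 0
Row 2: (76)·-1 + (-29)·y + (18)·z = 0
Row 3: (-10)·-1 + (5)·y + (0)·z = 0
Solving gives y = -2, z = 1.
Check: T·(-1, -2, 1) = (9, 18, -9) = -9·(-1, -2, 1).

-2, 1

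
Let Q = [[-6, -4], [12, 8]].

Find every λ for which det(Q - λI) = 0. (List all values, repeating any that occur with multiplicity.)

det(Q - μI) = (-6 - μ)(8 - μ) - (-4)·(12) = μ^2 - 2μ.
This factors as μ·(μ - 2) = 0.
Eigenvalues: 0, 2.

0, 2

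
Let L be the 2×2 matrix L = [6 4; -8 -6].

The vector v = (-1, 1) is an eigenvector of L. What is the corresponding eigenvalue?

Compute Lv: L·(-1, 1) = (-2, 2).
Since Lv = λv, compare component 1: -2 = λ·-1, so λ = 2.

2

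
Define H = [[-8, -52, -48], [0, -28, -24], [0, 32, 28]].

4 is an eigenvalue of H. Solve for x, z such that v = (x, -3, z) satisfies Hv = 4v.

We need (H - 4I)v = 0.
H - 4I = [[-12, -52, -48], [0, -32, -24], [0, 32, 24]].
Row 1: (-12)·x + (-52)·-3 + (-48)·z = 0
Row 2: (0)·x + (-32)·-3 + (-24)·z = 0
Row 3: (0)·x + (32)·-3 + (24)·z = 0
Solving gives x = -3, z = 4.
Check: H·(-3, -3, 4) = (-12, -12, 16) = 4·(-3, -3, 4).

-3, 4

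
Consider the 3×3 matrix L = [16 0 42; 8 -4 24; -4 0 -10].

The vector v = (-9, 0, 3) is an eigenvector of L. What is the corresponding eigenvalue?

2

Compute Lv: L·(-9, 0, 3) = (-18, 0, 6).
Since Lv = λv, compare component 1: -18 = λ·-9, so λ = 2.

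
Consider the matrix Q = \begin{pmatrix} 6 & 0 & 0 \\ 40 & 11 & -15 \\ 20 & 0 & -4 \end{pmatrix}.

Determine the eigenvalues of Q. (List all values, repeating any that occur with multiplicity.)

-4, 6, 11

The characteristic polynomial is p(μ) = det(μI - Q).
Expanding along the first row, p(μ) = μ^3 - 13μ^2 - 2μ + 264.
Rational-root test: μ = -4 gives p(-4) = 0.
Factor out (μ + 4): p(μ) = (μ + 4)·(μ^2 - 17μ + 66).
The quadratic factors as (μ - 6)·(μ - 11).
Eigenvalues: -4, 6, 11.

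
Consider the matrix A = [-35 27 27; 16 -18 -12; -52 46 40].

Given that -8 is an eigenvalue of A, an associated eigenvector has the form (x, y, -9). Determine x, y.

-3, 6

We need (A + 8I)v = 0.
A + 8I = [[-27, 27, 27], [16, -10, -12], [-52, 46, 48]].
Row 1: (-27)·x + (27)·y + (27)·-9 = 0
Row 2: (16)·x + (-10)·y + (-12)·-9 = 0
Row 3: (-52)·x + (46)·y + (48)·-9 = 0
Solving gives x = -3, y = 6.
Check: A·(-3, 6, -9) = (24, -48, 72) = -8·(-3, 6, -9).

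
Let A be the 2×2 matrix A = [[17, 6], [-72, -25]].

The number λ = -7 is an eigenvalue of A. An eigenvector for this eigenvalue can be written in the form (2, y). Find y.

We need (A + 7I)v = 0.
A + 7I = [[24, 6], [-72, -18]].
Row 1: (24)·2 + (6)·y = 0
Row 2: (-72)·2 + (-18)·y = 0
Solving gives y = -8.
Check: A·(2, -8) = (-14, 56) = -7·(2, -8).

-8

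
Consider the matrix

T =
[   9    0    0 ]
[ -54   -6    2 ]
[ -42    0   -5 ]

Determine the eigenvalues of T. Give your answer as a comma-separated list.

Set up det(rI - T) = 0.
Cofactor expansion gives p(r) = r^3 + 2r^2 - 69r - 270.
Rational-root test: r = -5 gives p(-5) = 0.
Factor out (r + 5): p(r) = (r + 5)·(r^2 - 3r - 54).
The quadratic factors as (r + 6)·(r - 9).
Eigenvalues: -6, -5, 9.

-6, -5, 9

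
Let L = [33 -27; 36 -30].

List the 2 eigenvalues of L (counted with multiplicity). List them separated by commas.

-3, 6

det(L - μI) = (33 - μ)(-30 - μ) - (-27)·(36) = μ^2 - 3μ - 18.
This factors as (μ + 3)·(μ - 6) = 0.
Eigenvalues: -3, 6.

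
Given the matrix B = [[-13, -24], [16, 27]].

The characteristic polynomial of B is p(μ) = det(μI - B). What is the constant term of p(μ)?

p(μ) = μ^2 - 14μ + 33.
The constant term is 33.

33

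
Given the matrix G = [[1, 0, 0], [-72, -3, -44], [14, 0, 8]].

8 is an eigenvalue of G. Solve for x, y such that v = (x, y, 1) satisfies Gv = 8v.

We need (G - 8I)v = 0.
G - 8I = [[-7, 0, 0], [-72, -11, -44], [14, 0, 0]].
Row 1: (-7)·x + (0)·y + (0)·1 = 0
Row 2: (-72)·x + (-11)·y + (-44)·1 = 0
Row 3: (14)·x + (0)·y + (0)·1 = 0
Solving gives x = 0, y = -4.
Check: G·(0, -4, 1) = (0, -32, 8) = 8·(0, -4, 1).

0, -4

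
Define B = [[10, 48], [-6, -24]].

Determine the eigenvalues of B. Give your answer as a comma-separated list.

det(B - λI) = (10 - λ)(-24 - λ) - (48)·(-6) = λ^2 + 14λ + 48.
This factors as (λ + 8)·(λ + 6) = 0.
Eigenvalues: -8, -6.

-8, -6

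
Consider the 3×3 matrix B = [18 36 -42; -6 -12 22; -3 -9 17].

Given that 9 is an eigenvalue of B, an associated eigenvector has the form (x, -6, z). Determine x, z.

We need (B - 9I)v = 0.
B - 9I = [[9, 36, -42], [-6, -21, 22], [-3, -9, 8]].
Row 1: (9)·x + (36)·-6 + (-42)·z = 0
Row 2: (-6)·x + (-21)·-6 + (22)·z = 0
Row 3: (-3)·x + (-9)·-6 + (8)·z = 0
Solving gives x = 10, z = -3.
Check: B·(10, -6, -3) = (90, -54, -27) = 9·(10, -6, -3).

10, -3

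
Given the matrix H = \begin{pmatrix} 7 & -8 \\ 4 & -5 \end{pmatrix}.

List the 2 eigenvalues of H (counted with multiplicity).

-1, 3

det(H - sI) = (7 - s)(-5 - s) - (-8)·(4) = s^2 - 2s - 3.
This factors as (s + 1)·(s - 3) = 0.
Eigenvalues: -1, 3.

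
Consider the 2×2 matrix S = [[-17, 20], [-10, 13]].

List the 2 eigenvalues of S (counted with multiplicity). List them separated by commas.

-7, 3

det(S - μI) = (-17 - μ)(13 - μ) - (20)·(-10) = μ^2 + 4μ - 21.
This factors as (μ + 7)·(μ - 3) = 0.
Eigenvalues: -7, 3.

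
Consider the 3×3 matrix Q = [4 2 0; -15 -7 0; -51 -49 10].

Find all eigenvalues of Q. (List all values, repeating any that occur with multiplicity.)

-2, -1, 10

The characteristic polynomial is p(lambda) = det(lambda·I - Q).
Expanding along the first row, p(lambda) = lambda^3 - 7·lambda^2 - 28·lambda - 20.
Try lambda = -1: p(-1) = 0, so -1 is a root.
Factor out (lambda + 1): p(lambda) = (lambda + 1)·(lambda^2 - 8·lambda - 20).
The quadratic factors as (lambda + 2)·(lambda - 10).
Eigenvalues: -2, -1, 10.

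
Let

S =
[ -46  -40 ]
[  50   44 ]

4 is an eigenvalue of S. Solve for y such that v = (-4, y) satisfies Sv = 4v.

5

We need (S - 4I)v = 0.
S - 4I = [[-50, -40], [50, 40]].
Row 1: (-50)·-4 + (-40)·y = 0
Row 2: (50)·-4 + (40)·y = 0
Solving gives y = 5.
Check: S·(-4, 5) = (-16, 20) = 4·(-4, 5).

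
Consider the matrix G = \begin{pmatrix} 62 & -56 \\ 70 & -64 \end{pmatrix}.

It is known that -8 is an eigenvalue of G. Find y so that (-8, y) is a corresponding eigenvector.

We need (G + 8I)v = 0.
G + 8I = [[70, -56], [70, -56]].
Row 1: (70)·-8 + (-56)·y = 0
Row 2: (70)·-8 + (-56)·y = 0
Solving gives y = -10.
Check: G·(-8, -10) = (64, 80) = -8·(-8, -10).

-10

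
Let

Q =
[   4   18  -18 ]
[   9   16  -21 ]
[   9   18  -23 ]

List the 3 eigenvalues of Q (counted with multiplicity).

-5, -2, 4

Compute the characteristic polynomial p(λ) = det(λI - Q).
Cofactor expansion gives p(λ) = λ^3 + 3λ^2 - 18λ - 40.
Rational-root test: λ = -2 gives p(-2) = 0.
Dividing by (λ + 2) leaves λ^2 + λ - 20.
The quadratic factors as (λ + 5)·(λ - 4).
Eigenvalues: -5, -2, 4.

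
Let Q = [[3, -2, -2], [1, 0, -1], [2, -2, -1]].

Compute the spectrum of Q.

0, 1, 1

Set up det(λI - Q) = 0.
Cofactor expansion gives p(λ) = λ^3 - 2λ^2 + λ.
Try λ = 0: p(0) = 0, so 0 is a root.
Factor out λ: p(λ) = λ·(λ^2 - 2λ + 1).
The quadratic factor is (λ - 1)^2.
Eigenvalues: 0, 1, 1.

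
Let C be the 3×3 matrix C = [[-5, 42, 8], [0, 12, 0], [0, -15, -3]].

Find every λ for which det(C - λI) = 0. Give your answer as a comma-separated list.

Set up det(sI - C) = 0.
Expanding the 3×3 determinant: p(s) = s^3 - 4s^2 - 81s - 180.
Rational-root test: s = -5 gives p(-5) = 0.
Factor out (s + 5): p(s) = (s + 5)·(s^2 - 9s - 36).
The quadratic factors as (s + 3)·(s - 12).
Eigenvalues: -5, -3, 12.

-5, -3, 12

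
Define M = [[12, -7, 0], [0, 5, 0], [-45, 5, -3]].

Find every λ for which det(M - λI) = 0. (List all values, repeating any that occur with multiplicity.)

-3, 5, 12

The characteristic polynomial is p(λ) = det(λI - M).
Expanding along the first row, p(λ) = λ^3 - 14λ^2 + 9λ + 180.
Try λ = 12: p(12) = 0, so 12 is a root.
Dividing by (λ - 12) leaves λ^2 - 2λ - 15.
The quadratic factors as (λ + 3)·(λ - 5).
Eigenvalues: -3, 5, 12.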